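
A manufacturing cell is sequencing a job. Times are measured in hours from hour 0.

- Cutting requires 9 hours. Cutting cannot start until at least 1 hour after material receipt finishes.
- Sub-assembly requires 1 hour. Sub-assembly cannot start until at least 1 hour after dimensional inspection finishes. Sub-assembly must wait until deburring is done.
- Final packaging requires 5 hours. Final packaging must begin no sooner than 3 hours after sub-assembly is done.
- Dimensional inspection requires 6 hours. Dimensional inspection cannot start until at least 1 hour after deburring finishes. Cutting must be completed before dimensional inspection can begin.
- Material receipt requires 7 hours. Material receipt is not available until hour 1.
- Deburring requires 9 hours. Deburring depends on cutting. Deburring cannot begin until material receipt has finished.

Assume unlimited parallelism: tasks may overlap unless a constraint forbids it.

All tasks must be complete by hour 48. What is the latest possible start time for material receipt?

Final packaging must finish by hour 48; it takes 5 hours, so it must start by 48 − 5 = hour 43.
Sub-assembly must finish before final packaging (must start by hour 43, minus 3-hour gap → hour 40). With a 1-hour duration, sub-assembly must start by 40 − 1 = hour 39.
Dimensional inspection must finish before sub-assembly (must start by hour 39, minus 1-hour gap → hour 38). With a 6-hour duration, dimensional inspection must start by 38 − 6 = hour 32.
Deburring feeds dimensional inspection (must start by hour 32, minus 1-hour gap → hour 31); sub-assembly (must start by hour 39). Taking the minimum, deburring must finish by hour 31 and start by 31 − 9 = hour 22.
Cutting has several dependents: deburring (must start by hour 22); dimensional inspection (must start by hour 32). The earliest of those limits is hour 22, so cutting must start by 22 − 9 = hour 13.
Material receipt feeds cutting (must start by hour 13, minus 1-hour gap → hour 12); deburring (must start by hour 22). Taking the minimum, material receipt must finish by hour 12 and start by 12 − 7 = hour 5.

5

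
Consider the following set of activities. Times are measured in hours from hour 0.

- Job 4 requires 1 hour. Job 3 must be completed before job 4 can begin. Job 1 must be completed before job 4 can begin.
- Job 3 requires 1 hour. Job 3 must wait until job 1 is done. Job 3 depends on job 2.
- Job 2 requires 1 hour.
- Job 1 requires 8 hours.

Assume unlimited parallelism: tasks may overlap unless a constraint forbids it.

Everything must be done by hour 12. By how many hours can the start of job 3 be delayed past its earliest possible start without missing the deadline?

Job 2 can start immediately at hour 0; it finishes at hour 1.
Job 1 has no prerequisites, so it starts at hour 0 and finishes at hour 8.
Job 3 needs all of job 1 (finishes hour 8); job 2 (finishes hour 1). That puts its earliest start at hour 8; it finishes at 8 + 1 = hour 9.

Working backward from the deadline:
Job 4 must finish by hour 12; it takes 1 hour, so it must start by 12 − 1 = hour 11.
Since job 4 (must start by hour 11) depends on it, job 3 must finish by hour 11. Backing off its 1-hour duration gives a latest start of hour 10.
So job 3 can start as early as hour 8 and as late as hour 10, giving 10 − 8 = 2 hours of slack.

2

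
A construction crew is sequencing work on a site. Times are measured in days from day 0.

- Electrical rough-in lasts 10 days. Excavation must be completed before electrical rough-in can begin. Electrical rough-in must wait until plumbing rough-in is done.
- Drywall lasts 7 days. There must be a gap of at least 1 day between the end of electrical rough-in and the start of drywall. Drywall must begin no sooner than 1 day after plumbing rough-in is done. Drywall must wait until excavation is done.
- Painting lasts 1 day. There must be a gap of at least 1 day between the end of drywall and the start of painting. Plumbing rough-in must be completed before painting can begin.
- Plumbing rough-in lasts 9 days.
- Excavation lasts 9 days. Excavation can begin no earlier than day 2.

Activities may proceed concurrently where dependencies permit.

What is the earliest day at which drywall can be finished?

Nothing blocks plumbing rough-in, so it runs from day 0 to day 9.
After its own release at day 2, excavation can start at day 2 and finishes at day 11.
For electrical rough-in: excavation (finishes day 11); plumbing rough-in (finishes day 9). Taking the maximum gives a start of day 11, and it finishes at 11 + 10 = day 21.
Drywall has to wait for electrical rough-in (finishes day 21, plus 1-day gap → day 22); plumbing rough-in (finishes day 9, plus 1-day gap → day 10); excavation (finishes day 11). The latest of these is day 22, so drywall runs day 22 to 22 + 7 = day 29.

29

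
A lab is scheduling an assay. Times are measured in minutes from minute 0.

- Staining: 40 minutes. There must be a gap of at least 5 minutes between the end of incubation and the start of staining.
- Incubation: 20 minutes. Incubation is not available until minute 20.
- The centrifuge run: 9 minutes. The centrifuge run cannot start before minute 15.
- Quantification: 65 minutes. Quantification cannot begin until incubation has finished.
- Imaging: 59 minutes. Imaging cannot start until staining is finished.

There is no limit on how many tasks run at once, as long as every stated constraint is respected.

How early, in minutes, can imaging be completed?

144

Incubation waits on its own release at minute 20, so it starts at minute 20 and finishes at 20 + 20 = minute 40.
Staining waits on incubation (finishes minute 40, plus 5-minute gap → minute 45), so it starts at minute 45 and finishes at 45 + 40 = minute 85.
Imaging cannot begin until staining (finishes minute 85). It runs from minute 85 to 85 + 59 = minute 144.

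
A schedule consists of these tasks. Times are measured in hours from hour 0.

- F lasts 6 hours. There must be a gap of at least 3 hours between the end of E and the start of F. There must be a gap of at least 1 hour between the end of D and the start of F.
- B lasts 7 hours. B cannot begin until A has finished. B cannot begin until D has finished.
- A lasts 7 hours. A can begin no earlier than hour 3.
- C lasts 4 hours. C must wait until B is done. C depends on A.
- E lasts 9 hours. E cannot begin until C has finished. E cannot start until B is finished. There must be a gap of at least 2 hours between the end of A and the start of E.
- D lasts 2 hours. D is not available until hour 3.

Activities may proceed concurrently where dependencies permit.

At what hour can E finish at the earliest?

30

After its own release at hour 3, D can start at hour 3 and finishes at hour 5.
After its own release at hour 3, A can start at hour 3 and finishes at hour 10.
B cannot start until A (finishes hour 10); D (finishes hour 5). The controlling bound is hour 10, so B finishes at 10 + 7 = hour 17.
C needs all of B (finishes hour 17); A (finishes hour 10). That puts its earliest start at hour 17; it finishes at 17 + 4 = hour 21.
E has to wait for C (finishes hour 21); B (finishes hour 17); A (finishes hour 10, plus 2-hour gap → hour 12). The latest of these is hour 21, so E runs hour 21 to 21 + 9 = hour 30.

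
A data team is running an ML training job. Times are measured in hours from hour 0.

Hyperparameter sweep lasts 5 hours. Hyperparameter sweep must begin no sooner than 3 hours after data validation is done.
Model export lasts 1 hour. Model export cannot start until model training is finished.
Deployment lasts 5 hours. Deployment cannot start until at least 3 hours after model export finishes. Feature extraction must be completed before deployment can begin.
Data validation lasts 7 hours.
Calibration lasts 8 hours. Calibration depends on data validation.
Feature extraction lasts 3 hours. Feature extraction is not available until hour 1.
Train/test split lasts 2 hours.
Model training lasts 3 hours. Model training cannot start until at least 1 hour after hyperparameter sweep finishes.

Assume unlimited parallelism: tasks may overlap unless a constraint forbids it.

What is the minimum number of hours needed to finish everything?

28

Train/test split has no prerequisites, so it starts at hour 0 and finishes at hour 2.
After its own release at hour 1, feature extraction can start at hour 1 and finishes at hour 4.
Data validation can start immediately at hour 0; it finishes at hour 7.
After data validation (finishes hour 7), calibration can start at hour 7 and finishes at hour 15.
Hyperparameter sweep waits on data validation (finishes hour 7, plus 3-hour gap → hour 10), so it starts at hour 10 and finishes at 10 + 5 = hour 15.
Model training waits on hyperparameter sweep (finishes hour 15, plus 1-hour gap → hour 16), so it starts at hour 16 and finishes at 16 + 3 = hour 19.
Model export waits on model training (finishes hour 19), so it starts at hour 19 and finishes at 19 + 1 = hour 20.
Deployment needs all of model export (finishes hour 20, plus 3-hour gap → hour 23); feature extraction (finishes hour 4). That puts its earliest start at hour 23; it finishes at 23 + 5 = hour 28.
All tasks are finished once the last one completes. Finish times: Data validation at 7, Feature extraction at 4, Train/test split at 2, Hyperparameter sweep at 15, Model training at 19, Calibration at 15, Model export at 20, Deployment at 28. The latest is hour 28.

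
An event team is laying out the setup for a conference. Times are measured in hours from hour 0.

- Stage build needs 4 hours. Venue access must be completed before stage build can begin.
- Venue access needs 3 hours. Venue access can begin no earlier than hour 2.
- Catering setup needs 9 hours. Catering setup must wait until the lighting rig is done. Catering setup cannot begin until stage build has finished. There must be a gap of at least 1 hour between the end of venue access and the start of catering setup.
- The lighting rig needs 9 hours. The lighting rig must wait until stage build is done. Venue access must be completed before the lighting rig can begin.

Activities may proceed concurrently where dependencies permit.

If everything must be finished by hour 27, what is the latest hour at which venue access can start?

To finish by hour 27, catering setup (duration 9) must start no later than hour 18.
The lighting rig has to be done before catering setup (must start by hour 18). That means finishing by hour 18, i.e. starting by 18 − 9 = hour 9.
Stage build has several dependents: the lighting rig (must start by hour 9); catering setup (must start by hour 18). The earliest of those limits is hour 9, so stage build must start by 9 − 4 = hour 5.
Venue access has several dependents: stage build (must start by hour 5); the lighting rig (must start by hour 9); catering setup (must start by hour 18, minus 1-hour gap → hour 17). The earliest of those limits is hour 5, so venue access must start by 5 − 3 = hour 2.

2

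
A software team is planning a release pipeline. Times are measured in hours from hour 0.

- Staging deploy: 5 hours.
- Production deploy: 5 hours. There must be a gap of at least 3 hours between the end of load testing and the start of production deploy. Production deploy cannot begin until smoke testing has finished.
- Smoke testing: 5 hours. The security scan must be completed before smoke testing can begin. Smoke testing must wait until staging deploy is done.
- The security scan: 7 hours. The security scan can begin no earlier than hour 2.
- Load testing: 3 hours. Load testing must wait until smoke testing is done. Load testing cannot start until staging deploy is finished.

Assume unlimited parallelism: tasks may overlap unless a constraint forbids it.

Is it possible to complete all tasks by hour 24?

No

Staging deploy has no prerequisites, so it starts at hour 0 and finishes at hour 5.
The security scan waits on its own release at hour 2, so it starts at hour 2 and finishes at 2 + 7 = hour 9.
Smoke testing has to wait for the security scan (finishes hour 9); staging deploy (finishes hour 5). The latest of these is hour 9, so smoke testing runs hour 9 to 9 + 5 = hour 14.
Load testing needs all of smoke testing (finishes hour 14); staging deploy (finishes hour 5). That puts its earliest start at hour 14; it finishes at 14 + 3 = hour 17.
Production deploy needs all of load testing (finishes hour 17, plus 3-hour gap → hour 20); smoke testing (finishes hour 14). That puts its earliest start at hour 20; it finishes at 20 + 5 = hour 25.
The earliest everything can be done is hour 25, which is after the deadline of 24, so it is not possible.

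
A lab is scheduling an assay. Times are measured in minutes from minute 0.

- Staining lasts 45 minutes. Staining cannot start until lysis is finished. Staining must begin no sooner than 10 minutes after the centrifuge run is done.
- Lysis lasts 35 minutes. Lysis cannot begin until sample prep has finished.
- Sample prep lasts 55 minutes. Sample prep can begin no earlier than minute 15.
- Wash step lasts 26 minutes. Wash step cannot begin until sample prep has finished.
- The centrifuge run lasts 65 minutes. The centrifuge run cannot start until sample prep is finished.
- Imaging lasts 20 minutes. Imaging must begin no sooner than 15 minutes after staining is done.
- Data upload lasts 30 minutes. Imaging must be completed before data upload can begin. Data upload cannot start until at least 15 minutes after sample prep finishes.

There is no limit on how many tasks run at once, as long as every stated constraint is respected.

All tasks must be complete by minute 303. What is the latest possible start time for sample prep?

63

To finish by minute 303, data upload (duration 30) must start no later than minute 273.
Imaging has to be done before data upload (must start by minute 273). That means finishing by minute 273, i.e. starting by 273 − 20 = minute 253.
Since imaging (must start by minute 253, minus 15-minute gap → minute 238) depends on it, staining must finish by minute 238. Backing off its 45-minute duration gives a latest start of minute 193.
Lysis must finish before staining (must start by minute 193). With a 35-minute duration, lysis must start by 193 − 35 = minute 158.
The centrifuge run must finish before staining (must start by minute 193, minus 10-minute gap → minute 183). With a 65-minute duration, the centrifuge run must start by 183 − 65 = minute 118.
Wash step must finish by minute 303; it takes 26 minutes, so it must start by 303 − 26 = minute 277.
For sample prep: lysis (must start by minute 158); the centrifuge run (must start by minute 118); wash step (must start by minute 277); data upload (must start by minute 273, minus 15-minute gap → minute 258). The most restrictive is minute 118; with a 55-minute duration, sample prep must start by minute 63.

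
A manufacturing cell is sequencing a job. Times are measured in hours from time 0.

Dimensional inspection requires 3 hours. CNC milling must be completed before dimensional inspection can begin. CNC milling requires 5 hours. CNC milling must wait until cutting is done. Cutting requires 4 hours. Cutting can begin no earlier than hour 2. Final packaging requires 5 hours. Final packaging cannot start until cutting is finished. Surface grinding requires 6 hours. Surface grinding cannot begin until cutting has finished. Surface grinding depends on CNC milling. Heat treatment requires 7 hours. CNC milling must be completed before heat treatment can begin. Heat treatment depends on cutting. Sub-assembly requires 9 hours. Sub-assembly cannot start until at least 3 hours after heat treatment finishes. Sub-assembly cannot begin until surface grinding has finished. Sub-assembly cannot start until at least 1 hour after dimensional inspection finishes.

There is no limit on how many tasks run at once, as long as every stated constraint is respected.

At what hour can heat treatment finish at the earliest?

Cutting cannot begin until its own release at hour 2. It runs from hour 2 to 2 + 4 = hour 6.
CNC milling waits on cutting (finishes hour 6), so it starts at hour 6 and finishes at 6 + 5 = hour 11.
For heat treatment: CNC milling (finishes hour 11); cutting (finishes hour 6). Taking the maximum gives a start of hour 11, and it finishes at 11 + 7 = hour 18.

18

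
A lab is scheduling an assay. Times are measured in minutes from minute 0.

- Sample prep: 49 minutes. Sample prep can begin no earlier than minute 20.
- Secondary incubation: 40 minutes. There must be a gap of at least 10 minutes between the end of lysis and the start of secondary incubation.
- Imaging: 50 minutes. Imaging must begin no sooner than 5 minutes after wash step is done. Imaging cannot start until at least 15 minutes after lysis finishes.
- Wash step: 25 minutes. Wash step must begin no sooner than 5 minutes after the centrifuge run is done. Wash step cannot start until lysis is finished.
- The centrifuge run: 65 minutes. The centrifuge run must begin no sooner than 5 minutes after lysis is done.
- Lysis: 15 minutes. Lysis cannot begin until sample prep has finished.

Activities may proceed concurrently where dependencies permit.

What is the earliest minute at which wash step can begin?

After its own release at minute 20, sample prep can start at minute 20 and finishes at minute 69.
Lysis waits on sample prep (finishes minute 69), so it starts at minute 69 and finishes at 69 + 15 = minute 84.
The centrifuge run waits on lysis (finishes minute 84, plus 5-minute gap → minute 89), so it starts at minute 89 and finishes at 89 + 65 = minute 154.
Wash step waits on the centrifuge run (finishes minute 154, plus 5-minute gap → minute 159); lysis (finishes minute 84). The latest of these is minute 159, which is the earliest wash step can start.

159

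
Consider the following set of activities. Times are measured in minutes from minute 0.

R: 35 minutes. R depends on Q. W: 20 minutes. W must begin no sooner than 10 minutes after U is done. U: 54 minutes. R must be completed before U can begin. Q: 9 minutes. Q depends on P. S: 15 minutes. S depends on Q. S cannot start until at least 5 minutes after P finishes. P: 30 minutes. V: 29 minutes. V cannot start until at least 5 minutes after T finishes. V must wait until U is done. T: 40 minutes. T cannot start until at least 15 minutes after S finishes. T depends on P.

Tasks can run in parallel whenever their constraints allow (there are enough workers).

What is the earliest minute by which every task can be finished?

P has no prerequisites, so it starts at minute 0 and finishes at minute 30.
After P (finishes minute 30), Q can start at minute 30 and finishes at minute 39.
S cannot start until Q (finishes minute 39); P (finishes minute 30, plus 5-minute gap → minute 35). The controlling bound is minute 39, so S finishes at 39 + 15 = minute 54.
T cannot start until S (finishes minute 54, plus 15-minute gap → minute 69); P (finishes minute 30). The controlling bound is minute 69, so T finishes at 69 + 40 = minute 109.
R waits on Q (finishes minute 39), so it starts at minute 39 and finishes at 39 + 35 = minute 74.
U cannot begin until R (finishes minute 74). It runs from minute 74 to 74 + 54 = minute 128.
W cannot begin until U (finishes minute 128, plus 10-minute gap → minute 138). It runs from minute 138 to 138 + 20 = minute 158.
V needs all of T (finishes minute 109, plus 5-minute gap → minute 114); U (finishes minute 128). That puts its earliest start at minute 128; it finishes at 128 + 29 = minute 157.
All tasks are finished once the last one completes. Finish times: P at 30, Q at 39, R at 74, S at 54, T at 109, U at 128, V at 157, W at 158. The latest is minute 158.

158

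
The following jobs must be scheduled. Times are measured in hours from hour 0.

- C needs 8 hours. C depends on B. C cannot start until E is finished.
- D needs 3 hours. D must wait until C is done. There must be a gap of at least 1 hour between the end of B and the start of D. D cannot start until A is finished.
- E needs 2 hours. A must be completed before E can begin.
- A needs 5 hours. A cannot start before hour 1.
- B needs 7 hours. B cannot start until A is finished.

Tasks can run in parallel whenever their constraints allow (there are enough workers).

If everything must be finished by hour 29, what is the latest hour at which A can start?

6

D must finish by hour 29; it takes 3 hours, so it must start by 29 − 3 = hour 26.
C has to be done before D (must start by hour 26). That means finishing by hour 26, i.e. starting by 26 − 8 = hour 18.
For B: C (must start by hour 18); D (must start by hour 26, minus 1-hour gap → hour 25). The most restrictive is hour 18; with a 7-hour duration, B must start by hour 11.
Since C (must start by hour 18) depends on it, E must finish by hour 18. Backing off its 2-hour duration gives a latest start of hour 16.
A feeds B (must start by hour 11); D (must start by hour 26); E (must start by hour 16). Taking the minimum, A must finish by hour 11 and start by 11 − 5 = hour 6.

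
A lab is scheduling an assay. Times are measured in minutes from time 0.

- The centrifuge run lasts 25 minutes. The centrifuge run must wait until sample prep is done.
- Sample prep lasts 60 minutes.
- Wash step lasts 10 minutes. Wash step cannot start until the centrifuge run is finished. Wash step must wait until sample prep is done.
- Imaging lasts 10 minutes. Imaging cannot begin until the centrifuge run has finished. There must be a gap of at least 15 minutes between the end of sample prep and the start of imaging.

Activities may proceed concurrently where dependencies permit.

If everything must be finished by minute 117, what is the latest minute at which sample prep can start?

Wash step has no dependents, so it just needs to finish by minute 117. Starting by 117 − 10 = minute 107 achieves that.
Nothing follows imaging; the deadline of minute 117 is its only limit. It must start by 117 − 10 = minute 107.
The centrifuge run must finish in time for wash step (must start by minute 107); imaging (must start by minute 107). The tightest is minute 107, so the centrifuge run must start by 107 − 25 = minute 82.
Sample prep has several dependents: the centrifuge run (must start by minute 82); wash step (must start by minute 107); imaging (must start by minute 107, minus 15-minute gap → minute 92). The earliest of those limits is minute 82, so sample prep must start by 82 − 60 = minute 22.

22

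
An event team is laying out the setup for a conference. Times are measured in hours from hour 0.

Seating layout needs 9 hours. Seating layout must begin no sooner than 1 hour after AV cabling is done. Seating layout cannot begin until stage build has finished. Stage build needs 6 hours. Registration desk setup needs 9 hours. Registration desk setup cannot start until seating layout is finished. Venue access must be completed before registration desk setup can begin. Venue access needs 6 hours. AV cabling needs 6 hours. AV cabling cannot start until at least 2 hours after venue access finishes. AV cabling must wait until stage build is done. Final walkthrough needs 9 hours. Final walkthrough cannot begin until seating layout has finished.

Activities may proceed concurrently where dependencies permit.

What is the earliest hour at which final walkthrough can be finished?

Nothing blocks stage build, so it runs from hour 0 to hour 6.
Nothing blocks venue access, so it runs from hour 0 to hour 6.
AV cabling has to wait for venue access (finishes hour 6, plus 2-hour gap → hour 8); stage build (finishes hour 6). The latest of these is hour 8, so AV cabling runs hour 8 to 8 + 6 = hour 14.
Seating layout needs all of AV cabling (finishes hour 14, plus 1-hour gap → hour 15); stage build (finishes hour 6). That puts its earliest start at hour 15; it finishes at 15 + 9 = hour 24.
Final walkthrough cannot begin until seating layout (finishes hour 24). It runs from hour 24 to 24 + 9 = hour 33.

33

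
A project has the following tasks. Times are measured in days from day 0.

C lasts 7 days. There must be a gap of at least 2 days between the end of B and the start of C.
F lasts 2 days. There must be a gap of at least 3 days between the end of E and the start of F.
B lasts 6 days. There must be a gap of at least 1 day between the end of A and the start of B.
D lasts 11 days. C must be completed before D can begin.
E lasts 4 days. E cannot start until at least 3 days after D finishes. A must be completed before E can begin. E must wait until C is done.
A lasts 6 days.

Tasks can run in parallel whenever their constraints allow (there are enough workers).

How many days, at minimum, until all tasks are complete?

45

A has no prerequisites, so it starts at day 0 and finishes at day 6.
After A (finishes day 6, plus 1-day gap → day 7), B can start at day 7 and finishes at day 13.
After B (finishes day 13, plus 2-day gap → day 15), C can start at day 15 and finishes at day 22.
D cannot begin until C (finishes day 22). It runs from day 22 to 22 + 11 = day 33.
E needs all of D (finishes day 33, plus 3-day gap → day 36); A (finishes day 6); C (finishes day 22). That puts its earliest start at day 36; it finishes at 36 + 4 = day 40.
F cannot begin until E (finishes day 40, plus 3-day gap → day 43). It runs from day 43 to 43 + 2 = day 45.
All tasks are finished once the last one completes. Finish times: A at 6, B at 13, C at 22, D at 33, E at 40, F at 45. The latest is day 45.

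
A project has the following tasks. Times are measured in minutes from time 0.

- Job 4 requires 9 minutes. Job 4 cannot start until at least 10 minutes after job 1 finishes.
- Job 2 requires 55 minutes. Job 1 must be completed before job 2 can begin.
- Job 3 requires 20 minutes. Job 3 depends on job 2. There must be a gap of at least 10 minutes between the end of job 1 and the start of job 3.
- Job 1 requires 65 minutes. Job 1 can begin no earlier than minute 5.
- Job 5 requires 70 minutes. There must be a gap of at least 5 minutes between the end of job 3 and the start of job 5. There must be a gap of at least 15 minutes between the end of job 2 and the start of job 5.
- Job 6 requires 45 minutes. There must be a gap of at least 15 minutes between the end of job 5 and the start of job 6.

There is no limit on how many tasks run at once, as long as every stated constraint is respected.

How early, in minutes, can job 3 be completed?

After its own release at minute 5, job 1 can start at minute 5 and finishes at minute 70.
Job 2 cannot begin until job 1 (finishes minute 70). It runs from minute 70 to 70 + 55 = minute 125.
Job 3 has to wait for job 2 (finishes minute 125); job 1 (finishes minute 70, plus 10-minute gap → minute 80). The latest of these is minute 125, so job 3 runs minute 125 to 125 + 20 = minute 145.

145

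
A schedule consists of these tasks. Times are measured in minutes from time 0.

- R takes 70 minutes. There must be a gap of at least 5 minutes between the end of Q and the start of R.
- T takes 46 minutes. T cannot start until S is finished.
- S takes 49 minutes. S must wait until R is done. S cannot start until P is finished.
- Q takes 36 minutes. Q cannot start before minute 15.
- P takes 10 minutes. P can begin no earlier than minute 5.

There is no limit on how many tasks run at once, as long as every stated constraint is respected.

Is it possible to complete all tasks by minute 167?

Q waits on its own release at minute 15, so it starts at minute 15 and finishes at 15 + 36 = minute 51.
After Q (finishes minute 51, plus 5-minute gap → minute 56), R can start at minute 56 and finishes at minute 126.
P cannot begin until its own release at minute 5. It runs from minute 5 to 5 + 10 = minute 15.
S cannot start until R (finishes minute 126); P (finishes minute 15). The controlling bound is minute 126, so S finishes at 126 + 49 = minute 175.
T cannot begin until S (finishes minute 175). It runs from minute 175 to 175 + 46 = minute 221.
The earliest everything can be done is minute 221, which is after the deadline of 167, so it is not possible.

No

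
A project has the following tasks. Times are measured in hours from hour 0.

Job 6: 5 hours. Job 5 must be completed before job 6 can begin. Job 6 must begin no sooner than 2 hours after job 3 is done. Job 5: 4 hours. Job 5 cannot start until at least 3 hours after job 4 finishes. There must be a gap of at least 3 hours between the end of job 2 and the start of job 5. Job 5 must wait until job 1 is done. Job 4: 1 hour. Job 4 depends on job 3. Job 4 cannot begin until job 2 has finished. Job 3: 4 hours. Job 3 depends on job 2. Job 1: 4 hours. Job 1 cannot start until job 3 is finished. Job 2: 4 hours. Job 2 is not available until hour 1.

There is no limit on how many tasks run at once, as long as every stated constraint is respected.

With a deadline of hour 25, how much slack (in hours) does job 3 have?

Job 2 cannot begin until its own release at hour 1. It runs from hour 1 to 1 + 4 = hour 5.
Job 3 cannot begin until job 2 (finishes hour 5). It runs from hour 5 to 5 + 4 = hour 9.

Working backward from the deadline:
Job 6 must finish by hour 25; it takes 5 hours, so it must start by 25 − 5 = hour 20.
Job 5 must finish before job 6 (must start by hour 20). With a 4-hour duration, job 5 must start by 20 − 4 = hour 16.
Since job 5 (must start by hour 16) depends on it, job 1 must finish by hour 16. Backing off its 4-hour duration gives a latest start of hour 12.
Job 4 has to be done before job 5 (must start by hour 16, minus 3-hour gap → hour 13). That means finishing by hour 13, i.e. starting by 13 − 1 = hour 12.
Job 3 must finish in time for job 1 (must start by hour 12); job 4 (must start by hour 12); job 6 (must start by hour 20, minus 2-hour gap → hour 18). The tightest is hour 12, so job 3 must start by 12 − 4 = hour 8.
So job 3 can start as early as hour 5 and as late as hour 8, giving 8 − 5 = 3 hours of slack.

3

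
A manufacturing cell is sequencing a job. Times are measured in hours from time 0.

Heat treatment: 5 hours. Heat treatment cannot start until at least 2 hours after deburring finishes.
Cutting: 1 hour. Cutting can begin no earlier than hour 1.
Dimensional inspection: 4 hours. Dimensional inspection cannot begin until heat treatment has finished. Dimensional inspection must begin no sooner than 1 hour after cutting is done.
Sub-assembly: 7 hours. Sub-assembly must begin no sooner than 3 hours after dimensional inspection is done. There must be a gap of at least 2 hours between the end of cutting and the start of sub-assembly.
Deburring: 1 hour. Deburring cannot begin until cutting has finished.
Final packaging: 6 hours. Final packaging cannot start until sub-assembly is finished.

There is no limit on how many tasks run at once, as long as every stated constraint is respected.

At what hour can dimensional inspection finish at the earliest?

14

Cutting waits on its own release at hour 1, so it starts at hour 1 and finishes at 1 + 1 = hour 2.
Deburring waits on cutting (finishes hour 2), so it starts at hour 2 and finishes at 2 + 1 = hour 3.
Heat treatment cannot begin until deburring (finishes hour 3, plus 2-hour gap → hour 5). It runs from hour 5 to 5 + 5 = hour 10.
Dimensional inspection has to wait for heat treatment (finishes hour 10); cutting (finishes hour 2, plus 1-hour gap → hour 3). The latest of these is hour 10, so dimensional inspection runs hour 10 to 10 + 4 = hour 14.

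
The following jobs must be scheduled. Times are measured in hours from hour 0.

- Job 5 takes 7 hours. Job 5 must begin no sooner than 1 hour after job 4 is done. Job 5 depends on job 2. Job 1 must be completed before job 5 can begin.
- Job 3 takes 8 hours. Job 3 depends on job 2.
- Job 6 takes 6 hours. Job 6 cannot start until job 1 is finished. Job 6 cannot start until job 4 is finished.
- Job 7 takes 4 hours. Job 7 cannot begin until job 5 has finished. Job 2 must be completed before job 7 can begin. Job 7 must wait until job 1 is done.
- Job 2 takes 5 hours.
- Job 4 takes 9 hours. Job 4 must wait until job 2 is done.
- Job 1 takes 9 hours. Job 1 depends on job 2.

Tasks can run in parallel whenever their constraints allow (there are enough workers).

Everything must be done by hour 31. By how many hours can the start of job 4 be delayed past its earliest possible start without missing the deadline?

Nothing blocks job 2, so it runs from hour 0 to hour 5.
After job 2 (finishes hour 5), job 4 can start at hour 5 and finishes at hour 14.

Working backward from the deadline:
To finish by hour 31, job 7 (duration 4) must start no later than hour 27.
Job 5 feeds into job 7 (must start by hour 27); so job 5 must finish by hour 27 and therefore start by hour 20.
Nothing follows job 6; the deadline of hour 31 is its only limit. It must start by 31 − 6 = hour 25.
Job 4 has several dependents: job 5 (must start by hour 20, minus 1-hour gap → hour 19); job 6 (must start by hour 25). The earliest of those limits is hour 19, so job 4 must start by 19 − 9 = hour 10.
So job 4 can start as early as hour 5 and as late as hour 10, giving 10 − 5 = 5 hours of slack.

5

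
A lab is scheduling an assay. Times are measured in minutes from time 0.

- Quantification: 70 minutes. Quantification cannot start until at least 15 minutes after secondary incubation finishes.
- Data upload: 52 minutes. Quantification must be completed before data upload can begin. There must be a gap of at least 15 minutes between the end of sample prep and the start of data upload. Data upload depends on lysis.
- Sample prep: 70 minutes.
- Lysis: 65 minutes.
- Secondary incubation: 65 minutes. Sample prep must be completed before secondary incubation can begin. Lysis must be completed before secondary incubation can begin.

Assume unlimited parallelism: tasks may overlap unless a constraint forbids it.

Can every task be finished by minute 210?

Lysis has no prerequisites, so it starts at minute 0 and finishes at minute 65.
Sample prep has no prerequisites, so it starts at minute 0 and finishes at minute 70.
Secondary incubation has to wait for sample prep (finishes minute 70); lysis (finishes minute 65). The latest of these is minute 70, so secondary incubation runs minute 70 to 70 + 65 = minute 135.
Quantification waits on secondary incubation (finishes minute 135, plus 15-minute gap → minute 150), so it starts at minute 150 and finishes at 150 + 70 = minute 220.
Data upload needs all of quantification (finishes minute 220); sample prep (finishes minute 70, plus 15-minute gap → minute 85); lysis (finishes minute 65). That puts its earliest start at minute 220; it finishes at 220 + 52 = minute 272.
The earliest everything can be done is minute 272, which is after the deadline of 210, so it is not possible.

No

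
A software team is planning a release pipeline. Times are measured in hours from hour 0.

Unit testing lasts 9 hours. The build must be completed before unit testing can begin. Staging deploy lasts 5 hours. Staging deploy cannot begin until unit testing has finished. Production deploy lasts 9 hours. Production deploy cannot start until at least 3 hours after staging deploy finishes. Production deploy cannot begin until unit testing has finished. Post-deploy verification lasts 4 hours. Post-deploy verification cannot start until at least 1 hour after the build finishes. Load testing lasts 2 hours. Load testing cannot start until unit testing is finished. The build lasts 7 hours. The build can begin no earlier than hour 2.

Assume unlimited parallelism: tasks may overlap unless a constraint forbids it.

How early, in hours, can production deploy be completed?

After its own release at hour 2, the build can start at hour 2 and finishes at hour 9.
Unit testing waits on the build (finishes hour 9), so it starts at hour 9 and finishes at 9 + 9 = hour 18.
Staging deploy cannot begin until unit testing (finishes hour 18). It runs from hour 18 to 18 + 5 = hour 23.
For production deploy: staging deploy (finishes hour 23, plus 3-hour gap → hour 26); unit testing (finishes hour 18). Taking the maximum gives a start of hour 26, and it finishes at 26 + 9 = hour 35.

35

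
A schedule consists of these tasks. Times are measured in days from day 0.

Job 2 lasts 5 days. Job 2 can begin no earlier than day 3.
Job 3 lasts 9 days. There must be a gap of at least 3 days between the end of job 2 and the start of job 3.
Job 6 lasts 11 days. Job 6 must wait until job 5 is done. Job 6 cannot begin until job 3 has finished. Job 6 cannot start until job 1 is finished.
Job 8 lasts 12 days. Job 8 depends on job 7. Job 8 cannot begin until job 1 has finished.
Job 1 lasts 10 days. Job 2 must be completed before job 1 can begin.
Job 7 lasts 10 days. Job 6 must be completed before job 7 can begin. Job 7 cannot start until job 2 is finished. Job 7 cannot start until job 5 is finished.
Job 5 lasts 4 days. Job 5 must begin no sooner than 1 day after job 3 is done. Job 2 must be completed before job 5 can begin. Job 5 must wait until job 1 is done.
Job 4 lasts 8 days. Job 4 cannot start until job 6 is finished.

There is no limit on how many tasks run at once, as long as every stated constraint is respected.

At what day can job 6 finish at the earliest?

36

Job 2 waits on its own release at day 3, so it starts at day 3 and finishes at 3 + 5 = day 8.
Job 3 cannot begin until job 2 (finishes day 8, plus 3-day gap → day 11). It runs from day 11 to 11 + 9 = day 20.
Job 1 waits on job 2 (finishes day 8), so it starts at day 8 and finishes at 8 + 10 = day 18.
Job 5 has to wait for job 3 (finishes day 20, plus 1-day gap → day 21); job 2 (finishes day 8); job 1 (finishes day 18). The latest of these is day 21, so job 5 runs day 21 to 21 + 4 = day 25.
For job 6: job 5 (finishes day 25); job 3 (finishes day 20); job 1 (finishes day 18). Taking the maximum gives a start of day 25, and it finishes at 25 + 11 = day 36.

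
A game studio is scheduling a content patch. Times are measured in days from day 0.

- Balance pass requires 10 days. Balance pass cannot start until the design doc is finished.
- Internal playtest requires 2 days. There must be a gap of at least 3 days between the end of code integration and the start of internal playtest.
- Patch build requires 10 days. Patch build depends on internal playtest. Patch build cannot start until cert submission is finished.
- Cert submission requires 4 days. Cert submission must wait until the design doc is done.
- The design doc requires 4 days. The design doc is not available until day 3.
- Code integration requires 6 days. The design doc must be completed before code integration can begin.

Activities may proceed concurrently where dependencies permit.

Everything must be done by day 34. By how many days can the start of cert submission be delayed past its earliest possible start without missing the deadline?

The design doc waits on its own release at day 3, so it starts at day 3 and finishes at 3 + 4 = day 7.
Cert submission cannot begin until the design doc (finishes day 7). It runs from day 7 to 7 + 4 = day 11.

Working backward from the deadline:
Patch build must finish by day 34; it takes 10 days, so it must start by 34 − 10 = day 24.
Cert submission must finish before patch build (must start by day 24). With a 4-day duration, cert submission must start by 24 − 4 = day 20.
So cert submission can start as early as day 7 and as late as day 20, giving 20 − 7 = 13 days of slack.

13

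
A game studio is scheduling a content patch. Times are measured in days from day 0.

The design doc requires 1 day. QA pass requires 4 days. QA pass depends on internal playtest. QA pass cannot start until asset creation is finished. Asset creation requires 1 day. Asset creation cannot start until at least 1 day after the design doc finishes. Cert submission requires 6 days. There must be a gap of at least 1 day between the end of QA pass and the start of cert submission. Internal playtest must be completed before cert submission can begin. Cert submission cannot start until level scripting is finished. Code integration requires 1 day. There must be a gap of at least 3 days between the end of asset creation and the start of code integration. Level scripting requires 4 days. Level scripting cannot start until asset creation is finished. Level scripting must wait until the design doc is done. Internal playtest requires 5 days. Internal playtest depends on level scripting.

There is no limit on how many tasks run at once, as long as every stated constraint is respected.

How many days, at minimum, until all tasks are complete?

The design doc can start immediately at day 0; it finishes at day 1.
Asset creation waits on the design doc (finishes day 1, plus 1-day gap → day 2), so it starts at day 2 and finishes at 2 + 1 = day 3.
Code integration cannot begin until asset creation (finishes day 3, plus 3-day gap → day 6). It runs from day 6 to 6 + 1 = day 7.
Level scripting cannot start until asset creation (finishes day 3); the design doc (finishes day 1). The controlling bound is day 3, so level scripting finishes at 3 + 4 = day 7.
Internal playtest cannot begin until level scripting (finishes day 7). It runs from day 7 to 7 + 5 = day 12.
For QA pass: internal playtest (finishes day 12); asset creation (finishes day 3). Taking the maximum gives a start of day 12, and it finishes at 12 + 4 = day 16.
For cert submission: QA pass (finishes day 16, plus 1-day gap → day 17); internal playtest (finishes day 12); level scripting (finishes day 7). Taking the maximum gives a start of day 17, and it finishes at 17 + 6 = day 23.
All tasks are finished once the last one completes. Finish times: The design doc at 1, Asset creation at 3, Level scripting at 7, Code integration at 7, Internal playtest at 12, QA pass at 16, Cert submission at 23. The latest is day 23.

23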